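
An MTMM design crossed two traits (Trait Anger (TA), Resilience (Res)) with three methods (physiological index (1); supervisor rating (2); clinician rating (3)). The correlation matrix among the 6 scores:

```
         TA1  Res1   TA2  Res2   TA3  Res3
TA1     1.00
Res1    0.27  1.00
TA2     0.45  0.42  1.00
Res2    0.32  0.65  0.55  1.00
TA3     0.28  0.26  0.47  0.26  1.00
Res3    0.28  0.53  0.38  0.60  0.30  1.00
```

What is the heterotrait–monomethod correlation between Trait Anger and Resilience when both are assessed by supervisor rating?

Different traits, same method: r(TA2, Res2) = 0.55.

0.55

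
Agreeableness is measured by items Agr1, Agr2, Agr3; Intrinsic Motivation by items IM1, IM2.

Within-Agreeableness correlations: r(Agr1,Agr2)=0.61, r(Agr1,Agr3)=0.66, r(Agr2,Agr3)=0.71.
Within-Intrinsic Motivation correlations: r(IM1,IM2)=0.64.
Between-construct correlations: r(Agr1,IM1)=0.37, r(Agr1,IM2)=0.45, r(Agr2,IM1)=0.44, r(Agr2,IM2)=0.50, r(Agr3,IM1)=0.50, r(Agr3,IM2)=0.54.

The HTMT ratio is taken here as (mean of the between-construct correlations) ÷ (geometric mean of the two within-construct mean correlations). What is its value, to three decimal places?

0.718

Mean between = 2.80/6 = 0.4667.
Mean within-Agr = 1.98/3 = 0.6600; mean within-IM = 0.64/1 = 0.6400.
Geometric mean = √(0.6600 × 0.6400) = 0.6499.
HTMT = 0.4667 / 0.6499 = 0.718.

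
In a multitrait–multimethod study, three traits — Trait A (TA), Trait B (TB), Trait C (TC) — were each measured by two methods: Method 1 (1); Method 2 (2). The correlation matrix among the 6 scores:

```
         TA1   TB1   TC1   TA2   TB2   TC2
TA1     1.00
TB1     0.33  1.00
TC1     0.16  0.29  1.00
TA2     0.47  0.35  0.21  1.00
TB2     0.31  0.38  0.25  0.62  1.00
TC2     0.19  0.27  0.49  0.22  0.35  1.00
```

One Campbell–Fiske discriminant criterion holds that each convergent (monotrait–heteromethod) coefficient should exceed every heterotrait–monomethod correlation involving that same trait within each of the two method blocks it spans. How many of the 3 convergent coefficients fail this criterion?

2

Each convergent coefficient versus the relevant comparison correlations:
TA (methods 1·2): 0.47 vs {0.33, 0.62, 0.16, 0.22} → fail.
TB (methods 1·2): 0.38 vs {0.33, 0.62, 0.29, 0.35} → fail.
TC (methods 1·2): 0.49 vs {0.16, 0.22, 0.29, 0.35} → pass.
2 of 3 fail.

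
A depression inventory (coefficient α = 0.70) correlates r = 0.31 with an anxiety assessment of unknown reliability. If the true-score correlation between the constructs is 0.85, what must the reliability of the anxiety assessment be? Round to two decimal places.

r_true = r_obs / √(r_xx · r_yy) ⇒ 0.85 = 0.31 / √(0.70 · r_yy).
√(0.70 · r_yy) = 0.31 / 0.85 = 0.3647; 0.70 · r_yy = 0.1330; r_yy = 0.1330 / 0.70 ≈ 0.19.

0.19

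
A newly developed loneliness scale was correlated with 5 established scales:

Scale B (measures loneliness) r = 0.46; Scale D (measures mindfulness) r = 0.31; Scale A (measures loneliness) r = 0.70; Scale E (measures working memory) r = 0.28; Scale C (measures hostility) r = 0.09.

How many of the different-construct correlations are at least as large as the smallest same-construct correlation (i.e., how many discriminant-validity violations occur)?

Convergent (same construct = loneliness): Scale B, Scale A.
Smallest convergent = 0.46. Discriminant values: 0.31, 0.28, 0.09; count ≥ 0.46 → 0.

0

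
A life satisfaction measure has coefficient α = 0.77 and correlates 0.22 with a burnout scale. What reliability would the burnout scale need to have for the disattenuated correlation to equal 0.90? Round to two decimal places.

r_true = r_obs / √(r_xx · r_yy) ⇒ 0.90 = 0.22 / √(0.77 · r_yy).
√(0.77 · r_yy) = 0.22 / 0.90 = 0.2444; 0.77 · r_yy = 0.0597; r_yy = 0.0597 / 0.77 ≈ 0.08.

0.08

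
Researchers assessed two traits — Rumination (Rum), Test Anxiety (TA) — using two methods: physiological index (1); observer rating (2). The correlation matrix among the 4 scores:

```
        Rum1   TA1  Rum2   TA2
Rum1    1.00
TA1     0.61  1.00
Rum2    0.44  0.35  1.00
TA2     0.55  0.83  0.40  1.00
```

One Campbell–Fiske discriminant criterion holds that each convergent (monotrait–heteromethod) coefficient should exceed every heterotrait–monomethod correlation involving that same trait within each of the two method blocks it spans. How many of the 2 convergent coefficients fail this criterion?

Checking each validity diagonal entry against its comparison values:
Rum (methods 1·2): 0.44 vs {0.61, 0.40} → fail.
TA (methods 1·2): 0.83 vs {0.61, 0.40} → pass.
1 of 2 fail.

1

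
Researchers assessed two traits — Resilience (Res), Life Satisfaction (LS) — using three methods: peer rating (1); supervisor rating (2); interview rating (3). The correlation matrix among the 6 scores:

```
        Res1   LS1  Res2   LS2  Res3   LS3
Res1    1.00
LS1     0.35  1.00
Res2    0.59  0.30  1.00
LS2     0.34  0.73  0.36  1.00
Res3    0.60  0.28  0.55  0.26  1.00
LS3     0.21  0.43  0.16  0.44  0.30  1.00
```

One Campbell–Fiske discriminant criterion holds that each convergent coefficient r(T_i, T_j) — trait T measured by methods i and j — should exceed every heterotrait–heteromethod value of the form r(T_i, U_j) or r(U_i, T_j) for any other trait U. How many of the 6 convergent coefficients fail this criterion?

0

Each convergent coefficient versus the relevant comparison correlations:
Res (methods 1·2): 0.59 vs {0.34, 0.30} → pass.
Res (methods 1·3): 0.60 vs {0.21, 0.28} → pass.
Res (methods 2·3): 0.55 vs {0.16, 0.26} → pass.
LS (methods 1·2): 0.73 vs {0.30, 0.34} → pass.
LS (methods 1·3): 0.43 vs {0.28, 0.21} → pass.
LS (methods 2·3): 0.44 vs {0.26, 0.16} → pass.
0 of 6 fail.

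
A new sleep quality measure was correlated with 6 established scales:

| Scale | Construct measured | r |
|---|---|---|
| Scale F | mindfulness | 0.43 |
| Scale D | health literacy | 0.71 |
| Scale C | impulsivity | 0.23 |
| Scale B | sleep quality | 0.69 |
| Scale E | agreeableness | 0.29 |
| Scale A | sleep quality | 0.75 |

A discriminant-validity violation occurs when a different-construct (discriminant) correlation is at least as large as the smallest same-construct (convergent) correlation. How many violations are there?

Convergent (same construct = sleep quality): Scale B, Scale A.
Smallest convergent = 0.69. Discriminant values: 0.43, 0.71, 0.23, 0.29; count ≥ 0.69 → 1.

1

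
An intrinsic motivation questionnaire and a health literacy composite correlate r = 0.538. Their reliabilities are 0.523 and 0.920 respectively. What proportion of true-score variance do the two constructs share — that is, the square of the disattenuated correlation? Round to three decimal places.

Disattenuated r = 0.538 / √(0.523 × 0.920) = 0.538 / 0.6937 = 0.7756.
Shared true-score variance = 0.7756² = 0.6016 ≈ 0.602.

0.602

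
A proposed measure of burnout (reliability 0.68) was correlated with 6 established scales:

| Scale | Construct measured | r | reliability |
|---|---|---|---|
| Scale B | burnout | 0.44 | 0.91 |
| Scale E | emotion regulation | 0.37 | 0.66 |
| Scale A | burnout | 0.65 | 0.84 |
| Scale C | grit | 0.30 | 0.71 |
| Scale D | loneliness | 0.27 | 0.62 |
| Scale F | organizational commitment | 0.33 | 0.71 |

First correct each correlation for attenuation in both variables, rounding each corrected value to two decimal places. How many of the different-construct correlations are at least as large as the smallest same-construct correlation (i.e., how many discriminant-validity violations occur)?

0

Disattenuated r (r / √(r_scale · r_new)):
  Scale B (conv): 0.44 / √(0.91·0.68) = 0.56
  Scale E (disc): 0.37 / √(0.66·0.68) = 0.55
  Scale A (conv): 0.65 / √(0.84·0.68) = 0.86
  Scale C (disc): 0.30 / √(0.71·0.68) = 0.43
  Scale D (disc): 0.27 / √(0.62·0.68) = 0.42
  Scale F (disc): 0.33 / √(0.71·0.68) = 0.47
Smallest convergent = 0.56. Discriminant values: 0.55, 0.43, 0.42, 0.47; count ≥ 0.56 → 0.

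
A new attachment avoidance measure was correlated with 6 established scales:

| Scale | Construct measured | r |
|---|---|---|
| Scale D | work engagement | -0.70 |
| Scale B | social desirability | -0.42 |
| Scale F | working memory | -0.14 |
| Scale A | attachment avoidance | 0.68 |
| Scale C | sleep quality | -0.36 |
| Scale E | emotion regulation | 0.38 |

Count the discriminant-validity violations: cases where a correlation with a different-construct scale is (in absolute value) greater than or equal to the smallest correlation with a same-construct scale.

1

Convergent (same construct = attachment avoidance): Scale A.
Smallest convergent = 0.68. Discriminant |r|: 0.70, 0.42, 0.14, 0.36, 0.38; count ≥ 0.68 → 1.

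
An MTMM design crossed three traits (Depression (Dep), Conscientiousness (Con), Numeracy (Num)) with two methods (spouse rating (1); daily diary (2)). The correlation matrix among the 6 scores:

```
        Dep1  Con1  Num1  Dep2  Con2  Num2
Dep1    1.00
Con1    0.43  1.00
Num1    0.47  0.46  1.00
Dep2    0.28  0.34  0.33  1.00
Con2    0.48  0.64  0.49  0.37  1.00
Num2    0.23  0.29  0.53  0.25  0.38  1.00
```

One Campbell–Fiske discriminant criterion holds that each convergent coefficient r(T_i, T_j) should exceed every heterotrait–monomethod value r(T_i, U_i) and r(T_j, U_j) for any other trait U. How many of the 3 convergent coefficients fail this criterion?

1

Convergent coefficients and their comparison sets:
Dep (methods 1·2): 0.28 vs {0.43, 0.37, 0.47, 0.25} → fail.
Con (methods 1·2): 0.64 vs {0.43, 0.37, 0.46, 0.38} → pass.
Num (methods 1·2): 0.53 vs {0.47, 0.25, 0.46, 0.38} → pass.
1 of 3 fail.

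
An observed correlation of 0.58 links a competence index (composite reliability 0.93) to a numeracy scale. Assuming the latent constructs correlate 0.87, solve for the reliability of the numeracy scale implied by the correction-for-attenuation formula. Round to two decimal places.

0.48

r_true = r_obs / √(r_xx · r_yy) ⇒ 0.87 = 0.58 / √(0.93 · r_yy).
√(0.93 · r_yy) = 0.58 / 0.87 = 0.6667; 0.93 · r_yy = 0.4445; r_yy = 0.4445 / 0.93 ≈ 0.48.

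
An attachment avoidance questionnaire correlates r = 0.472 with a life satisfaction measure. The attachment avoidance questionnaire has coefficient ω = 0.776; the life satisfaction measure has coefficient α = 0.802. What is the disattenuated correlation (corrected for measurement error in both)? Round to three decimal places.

r_true = r_obs / √(r_xx · r_yy) = 0.472 / √(0.776 × 0.802) = 0.472 / √0.622352 = 0.472 / 0.7889 ≈ 0.598.

0.598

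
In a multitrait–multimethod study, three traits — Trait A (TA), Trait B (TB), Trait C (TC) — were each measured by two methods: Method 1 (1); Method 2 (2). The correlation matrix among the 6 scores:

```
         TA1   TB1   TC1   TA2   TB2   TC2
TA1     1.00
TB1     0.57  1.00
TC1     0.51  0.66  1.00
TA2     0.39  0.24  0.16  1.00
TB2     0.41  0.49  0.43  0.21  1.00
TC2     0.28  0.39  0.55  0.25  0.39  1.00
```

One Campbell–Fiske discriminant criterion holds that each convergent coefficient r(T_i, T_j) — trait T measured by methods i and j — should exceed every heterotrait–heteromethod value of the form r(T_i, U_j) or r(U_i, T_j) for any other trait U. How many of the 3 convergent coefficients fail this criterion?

Each convergent coefficient versus the relevant comparison correlations:
TA (methods 1·2): 0.39 vs {0.41, 0.24, 0.28, 0.16} → fail.
TB (methods 1·2): 0.49 vs {0.24, 0.41, 0.39, 0.43} → pass.
TC (methods 1·2): 0.55 vs {0.16, 0.28, 0.43, 0.39} → pass.
1 of 3 fail.

1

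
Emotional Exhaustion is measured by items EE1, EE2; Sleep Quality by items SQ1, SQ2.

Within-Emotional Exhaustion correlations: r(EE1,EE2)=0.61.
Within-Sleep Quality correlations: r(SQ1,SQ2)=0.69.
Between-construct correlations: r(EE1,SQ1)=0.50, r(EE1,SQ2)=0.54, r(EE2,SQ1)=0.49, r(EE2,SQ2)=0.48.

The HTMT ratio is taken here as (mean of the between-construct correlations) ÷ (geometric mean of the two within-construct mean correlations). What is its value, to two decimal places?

0.77

Between-construct mean = 2.01/4 = 0.5025.
Mean within-EE = 0.61/1 = 0.6100; mean within-SQ = 0.69/1 = 0.6900.
Geometric mean = √(0.6100 × 0.6900) = 0.6488.
HTMT = 0.5025 / 0.6488 = 0.77.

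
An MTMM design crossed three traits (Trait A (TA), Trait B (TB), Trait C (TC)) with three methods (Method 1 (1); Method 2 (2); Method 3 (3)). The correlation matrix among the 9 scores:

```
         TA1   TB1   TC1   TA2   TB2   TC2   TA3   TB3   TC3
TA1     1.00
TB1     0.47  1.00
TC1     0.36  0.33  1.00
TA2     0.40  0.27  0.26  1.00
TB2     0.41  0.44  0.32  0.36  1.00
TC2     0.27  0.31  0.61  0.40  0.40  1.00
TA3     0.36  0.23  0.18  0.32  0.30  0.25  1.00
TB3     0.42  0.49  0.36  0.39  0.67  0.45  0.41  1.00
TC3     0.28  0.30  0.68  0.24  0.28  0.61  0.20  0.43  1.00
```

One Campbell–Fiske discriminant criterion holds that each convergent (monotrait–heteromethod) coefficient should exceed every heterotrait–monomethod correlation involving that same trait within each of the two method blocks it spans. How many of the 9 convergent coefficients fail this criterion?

Convergent coefficients and their comparison sets:
TA (methods 1·2): 0.40 vs {0.47, 0.36, 0.36, 0.40} → fail.
TA (methods 1·3): 0.36 vs {0.47, 0.41, 0.36, 0.20} → fail.
TA (methods 2·3): 0.32 vs {0.36, 0.41, 0.40, 0.20} → fail.
TB (methods 1·2): 0.44 vs {0.47, 0.36, 0.33, 0.40} → fail.
TB (methods 1·3): 0.49 vs {0.47, 0.41, 0.33, 0.43} → pass.
TB (methods 2·3): 0.67 vs {0.36, 0.41, 0.40, 0.43} → pass.
TC (methods 1·2): 0.61 vs {0.36, 0.40, 0.33, 0.40} → pass.
TC (methods 1·3): 0.68 vs {0.36, 0.20, 0.33, 0.43} → pass.
TC (methods 2·3): 0.61 vs {0.40, 0.20, 0.40, 0.43} → pass.
4 of 9 fail.

4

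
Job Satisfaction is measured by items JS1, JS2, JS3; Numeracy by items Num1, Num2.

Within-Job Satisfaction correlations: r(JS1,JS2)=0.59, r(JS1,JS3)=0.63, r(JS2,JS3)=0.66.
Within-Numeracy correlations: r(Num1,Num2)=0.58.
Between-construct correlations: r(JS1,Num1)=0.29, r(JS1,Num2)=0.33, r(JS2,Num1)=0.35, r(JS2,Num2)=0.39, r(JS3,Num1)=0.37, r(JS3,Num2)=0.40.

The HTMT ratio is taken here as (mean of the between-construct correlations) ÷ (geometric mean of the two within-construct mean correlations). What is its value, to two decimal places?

Mean heterotrait r = 2.13/6 = 0.3550.
Mean within-JS = 1.88/3 = 0.6267; mean within-Num = 0.58/1 = 0.5800.
Geometric mean = √(0.6267 × 0.5800) = 0.6029.
HTMT = 0.3550 / 0.6029 = 0.59.

0.59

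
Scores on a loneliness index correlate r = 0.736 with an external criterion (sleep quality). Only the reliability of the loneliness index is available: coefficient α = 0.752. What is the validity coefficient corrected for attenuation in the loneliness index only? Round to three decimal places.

Single correction: r_c = r_obs / √r_xx = 0.736 / √0.752 = 0.736 / 0.8672 ≈ 0.849.

0.849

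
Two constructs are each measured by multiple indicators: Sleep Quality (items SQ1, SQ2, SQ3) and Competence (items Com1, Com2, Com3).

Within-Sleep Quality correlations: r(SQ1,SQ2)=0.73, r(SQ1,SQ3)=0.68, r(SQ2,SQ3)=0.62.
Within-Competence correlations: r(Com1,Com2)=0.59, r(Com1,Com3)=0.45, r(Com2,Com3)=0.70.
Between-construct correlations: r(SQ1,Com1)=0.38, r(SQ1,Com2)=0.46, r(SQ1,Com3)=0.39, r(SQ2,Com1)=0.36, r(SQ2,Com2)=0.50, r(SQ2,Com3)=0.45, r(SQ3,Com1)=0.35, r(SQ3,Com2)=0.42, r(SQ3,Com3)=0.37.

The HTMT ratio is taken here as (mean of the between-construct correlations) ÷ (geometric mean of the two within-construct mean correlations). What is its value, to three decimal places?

0.653

Mean heterotrait r = 3.68/9 = 0.4089.
Mean within-SQ = 2.03/3 = 0.6767; mean within-Com = 1.74/3 = 0.5800.
Geometric mean = √(0.6767 × 0.5800) = 0.6265.
HTMT = 0.4089 / 0.6265 = 0.653.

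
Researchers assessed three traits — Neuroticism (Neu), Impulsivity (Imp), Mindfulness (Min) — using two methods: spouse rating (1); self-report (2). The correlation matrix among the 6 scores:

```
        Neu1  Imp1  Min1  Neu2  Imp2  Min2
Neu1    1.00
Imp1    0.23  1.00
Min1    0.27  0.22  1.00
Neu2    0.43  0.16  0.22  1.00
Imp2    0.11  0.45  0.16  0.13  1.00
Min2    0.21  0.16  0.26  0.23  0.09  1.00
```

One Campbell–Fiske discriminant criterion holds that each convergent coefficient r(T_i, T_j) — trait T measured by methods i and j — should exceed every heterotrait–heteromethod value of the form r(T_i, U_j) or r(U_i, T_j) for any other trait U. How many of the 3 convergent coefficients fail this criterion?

0

Each convergent coefficient versus the relevant comparison correlations:
Neu (methods 1·2): 0.43 vs {0.11, 0.16, 0.21, 0.22} → pass.
Imp (methods 1·2): 0.45 vs {0.16, 0.11, 0.16, 0.16} → pass.
Min (methods 1·2): 0.26 vs {0.22, 0.21, 0.16, 0.16} → pass.
0 of 3 fail.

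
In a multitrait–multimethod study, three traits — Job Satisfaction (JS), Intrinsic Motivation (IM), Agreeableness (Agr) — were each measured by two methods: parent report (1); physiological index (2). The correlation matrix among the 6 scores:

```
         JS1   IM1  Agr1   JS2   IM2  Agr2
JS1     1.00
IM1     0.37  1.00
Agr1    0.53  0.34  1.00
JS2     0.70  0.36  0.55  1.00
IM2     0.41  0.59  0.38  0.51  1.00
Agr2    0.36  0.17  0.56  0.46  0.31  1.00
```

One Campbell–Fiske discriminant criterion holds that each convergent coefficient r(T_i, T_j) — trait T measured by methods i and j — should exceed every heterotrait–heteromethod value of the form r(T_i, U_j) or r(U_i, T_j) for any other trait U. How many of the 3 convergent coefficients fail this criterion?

Checking each validity diagonal entry against its comparison values:
JS (methods 1·2): 0.70 vs {0.41, 0.36, 0.36, 0.55} → pass.
IM (methods 1·2): 0.59 vs {0.36, 0.41, 0.17, 0.38} → pass.
Agr (methods 1·2): 0.56 vs {0.55, 0.36, 0.38, 0.17} → pass.
0 of 3 fail.

0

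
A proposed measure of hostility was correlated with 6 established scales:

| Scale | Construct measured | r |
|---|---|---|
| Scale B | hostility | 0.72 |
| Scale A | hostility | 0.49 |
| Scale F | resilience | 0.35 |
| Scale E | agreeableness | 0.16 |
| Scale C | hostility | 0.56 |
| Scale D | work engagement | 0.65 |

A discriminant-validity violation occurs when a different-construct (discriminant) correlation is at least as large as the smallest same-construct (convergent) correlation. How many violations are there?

1

Convergent (same construct = hostility): Scale B, Scale A, Scale C.
Smallest convergent = 0.49. Discriminant values: 0.35, 0.16, 0.65; count ≥ 0.49 → 1.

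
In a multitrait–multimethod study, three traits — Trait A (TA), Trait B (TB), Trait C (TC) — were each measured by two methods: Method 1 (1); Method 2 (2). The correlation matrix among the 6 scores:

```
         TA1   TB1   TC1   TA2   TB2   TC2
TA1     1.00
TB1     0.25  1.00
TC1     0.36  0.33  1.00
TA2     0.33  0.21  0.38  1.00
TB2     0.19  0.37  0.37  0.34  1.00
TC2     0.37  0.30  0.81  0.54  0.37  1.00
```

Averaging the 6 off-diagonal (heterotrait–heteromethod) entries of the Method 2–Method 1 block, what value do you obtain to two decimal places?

HTHM values (method 2 × method 1): 0.21, 0.38, 0.19, 0.37, 0.37, 0.30; mean = 1.82/6 = 0.30.

0.30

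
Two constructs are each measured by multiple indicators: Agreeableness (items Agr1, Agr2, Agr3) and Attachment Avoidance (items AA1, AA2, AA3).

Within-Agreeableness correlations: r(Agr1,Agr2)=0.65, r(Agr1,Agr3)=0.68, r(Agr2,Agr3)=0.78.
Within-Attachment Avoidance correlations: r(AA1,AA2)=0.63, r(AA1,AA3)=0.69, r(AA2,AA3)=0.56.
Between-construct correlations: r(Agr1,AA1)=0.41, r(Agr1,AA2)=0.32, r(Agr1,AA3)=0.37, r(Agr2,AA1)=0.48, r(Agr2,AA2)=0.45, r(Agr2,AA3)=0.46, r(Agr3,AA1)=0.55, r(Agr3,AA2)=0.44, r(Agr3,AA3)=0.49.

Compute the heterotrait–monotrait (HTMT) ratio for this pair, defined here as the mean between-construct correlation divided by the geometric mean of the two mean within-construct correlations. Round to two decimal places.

Mean heterotrait r = 3.97/9 = 0.4411.
Mean within-Agr = 2.11/3 = 0.7033; mean within-AA = 1.88/3 = 0.6267.
Geometric mean = √(0.7033 × 0.6267) = 0.6639.
HTMT = 0.4411 / 0.6639 = 0.66.

0.66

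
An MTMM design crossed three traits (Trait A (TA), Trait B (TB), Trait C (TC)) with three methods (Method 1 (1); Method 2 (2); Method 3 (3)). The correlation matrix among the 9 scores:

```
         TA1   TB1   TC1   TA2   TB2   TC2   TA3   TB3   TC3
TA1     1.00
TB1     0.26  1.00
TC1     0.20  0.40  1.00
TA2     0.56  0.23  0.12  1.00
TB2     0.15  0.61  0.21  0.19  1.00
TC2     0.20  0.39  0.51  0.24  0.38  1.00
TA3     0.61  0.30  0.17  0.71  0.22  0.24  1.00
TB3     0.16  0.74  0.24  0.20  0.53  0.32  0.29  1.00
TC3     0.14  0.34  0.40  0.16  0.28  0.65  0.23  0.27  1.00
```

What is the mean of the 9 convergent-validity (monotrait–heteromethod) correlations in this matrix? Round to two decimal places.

0.59

Convergent values: 0.56, 0.61, 0.71, 0.61, 0.74, 0.53, 0.51, 0.40, 0.65; mean = 5.32/9 = 0.59.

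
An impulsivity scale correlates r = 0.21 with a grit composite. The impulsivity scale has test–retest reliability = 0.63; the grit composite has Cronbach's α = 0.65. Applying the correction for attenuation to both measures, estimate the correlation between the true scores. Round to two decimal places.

r_true = r_obs / √(r_xx · r_yy) = 0.21 / √(0.63 × 0.65) = 0.21 / √0.4095 = 0.21 / 0.6399 ≈ 0.33.

0.33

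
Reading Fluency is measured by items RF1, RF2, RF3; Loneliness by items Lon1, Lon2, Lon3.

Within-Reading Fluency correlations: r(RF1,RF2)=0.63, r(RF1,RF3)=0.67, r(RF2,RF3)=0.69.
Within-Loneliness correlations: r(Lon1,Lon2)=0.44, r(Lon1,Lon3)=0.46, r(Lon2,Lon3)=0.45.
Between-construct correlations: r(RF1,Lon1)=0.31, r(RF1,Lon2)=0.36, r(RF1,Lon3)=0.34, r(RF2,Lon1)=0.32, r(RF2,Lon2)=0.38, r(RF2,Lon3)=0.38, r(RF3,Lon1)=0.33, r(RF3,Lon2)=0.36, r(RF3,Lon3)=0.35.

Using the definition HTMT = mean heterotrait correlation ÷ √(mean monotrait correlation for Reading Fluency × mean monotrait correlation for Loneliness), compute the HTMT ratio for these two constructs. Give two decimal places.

Mean between = 3.13/9 = 0.3478.
Mean within-RF = 1.99/3 = 0.6633; mean within-Lon = 1.35/3 = 0.4500.
Geometric mean = √(0.6633 × 0.4500) = 0.5463.
HTMT = 0.3478 / 0.5463 = 0.64.

0.64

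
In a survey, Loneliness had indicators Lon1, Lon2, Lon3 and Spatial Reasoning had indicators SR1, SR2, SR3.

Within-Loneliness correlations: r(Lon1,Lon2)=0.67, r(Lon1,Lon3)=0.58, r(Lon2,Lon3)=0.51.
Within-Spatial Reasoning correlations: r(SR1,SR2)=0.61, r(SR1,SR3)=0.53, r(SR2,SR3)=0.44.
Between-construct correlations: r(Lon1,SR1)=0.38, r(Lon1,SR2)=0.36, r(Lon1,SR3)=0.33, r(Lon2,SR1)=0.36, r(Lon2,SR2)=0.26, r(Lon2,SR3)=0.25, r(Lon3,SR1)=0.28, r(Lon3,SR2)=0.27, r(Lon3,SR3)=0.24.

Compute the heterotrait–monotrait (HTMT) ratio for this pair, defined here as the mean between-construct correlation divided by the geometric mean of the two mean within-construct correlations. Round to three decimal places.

Mean heterotrait r = 2.73/9 = 0.3033.
Mean within-Lon = 1.76/3 = 0.5867; mean within-SR = 1.58/3 = 0.5267.
Geometric mean = √(0.5867 × 0.5267) = 0.5559.
HTMT = 0.3033 / 0.5559 = 0.546.

0.546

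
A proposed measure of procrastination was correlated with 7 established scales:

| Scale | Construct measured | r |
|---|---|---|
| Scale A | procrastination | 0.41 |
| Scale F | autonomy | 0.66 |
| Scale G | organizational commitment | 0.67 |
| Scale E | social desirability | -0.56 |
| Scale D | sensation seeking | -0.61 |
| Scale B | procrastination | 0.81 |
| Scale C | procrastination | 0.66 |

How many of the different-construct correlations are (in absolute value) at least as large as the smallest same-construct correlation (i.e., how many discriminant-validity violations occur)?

4

Convergent (same construct = procrastination): Scale A, Scale B, Scale C.
Smallest convergent = 0.41. Discriminant |r|: 0.66, 0.67, 0.56, 0.61; count ≥ 0.41 → 4.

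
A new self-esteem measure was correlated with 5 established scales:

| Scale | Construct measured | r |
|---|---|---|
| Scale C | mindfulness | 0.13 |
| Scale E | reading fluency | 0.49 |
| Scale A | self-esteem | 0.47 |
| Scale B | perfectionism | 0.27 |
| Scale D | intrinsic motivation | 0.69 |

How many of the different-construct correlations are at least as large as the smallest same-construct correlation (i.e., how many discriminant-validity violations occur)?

2

Convergent (same construct = self-esteem): Scale A.
Smallest convergent = 0.47. Discriminant values: 0.13, 0.49, 0.27, 0.69; count ≥ 0.47 → 2.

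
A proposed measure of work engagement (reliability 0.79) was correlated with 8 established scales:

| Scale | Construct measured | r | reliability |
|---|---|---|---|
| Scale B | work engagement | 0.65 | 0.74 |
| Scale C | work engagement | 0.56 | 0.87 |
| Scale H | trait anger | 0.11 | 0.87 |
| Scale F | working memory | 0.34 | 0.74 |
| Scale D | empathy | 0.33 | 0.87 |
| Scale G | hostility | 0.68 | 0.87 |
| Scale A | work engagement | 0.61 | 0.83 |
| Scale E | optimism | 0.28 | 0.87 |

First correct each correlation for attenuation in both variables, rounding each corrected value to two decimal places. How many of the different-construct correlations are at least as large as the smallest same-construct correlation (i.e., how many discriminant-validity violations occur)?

Disattenuated r (r / √(r_scale · r_new)):
  Scale B (conv): 0.65 / √(0.74·0.79) = 0.85
  Scale C (conv): 0.56 / √(0.87·0.79) = 0.68
  Scale H (disc): 0.11 / √(0.87·0.79) = 0.13
  Scale F (disc): 0.34 / √(0.74·0.79) = 0.44
  Scale D (disc): 0.33 / √(0.87·0.79) = 0.40
  Scale G (disc): 0.68 / √(0.87·0.79) = 0.82
  Scale A (conv): 0.61 / √(0.83·0.79) = 0.75
  Scale E (disc): 0.28 / √(0.87·0.79) = 0.34
Smallest convergent = 0.68. Discriminant values: 0.13, 0.44, 0.40, 0.82, 0.34; count ≥ 0.68 → 1.

1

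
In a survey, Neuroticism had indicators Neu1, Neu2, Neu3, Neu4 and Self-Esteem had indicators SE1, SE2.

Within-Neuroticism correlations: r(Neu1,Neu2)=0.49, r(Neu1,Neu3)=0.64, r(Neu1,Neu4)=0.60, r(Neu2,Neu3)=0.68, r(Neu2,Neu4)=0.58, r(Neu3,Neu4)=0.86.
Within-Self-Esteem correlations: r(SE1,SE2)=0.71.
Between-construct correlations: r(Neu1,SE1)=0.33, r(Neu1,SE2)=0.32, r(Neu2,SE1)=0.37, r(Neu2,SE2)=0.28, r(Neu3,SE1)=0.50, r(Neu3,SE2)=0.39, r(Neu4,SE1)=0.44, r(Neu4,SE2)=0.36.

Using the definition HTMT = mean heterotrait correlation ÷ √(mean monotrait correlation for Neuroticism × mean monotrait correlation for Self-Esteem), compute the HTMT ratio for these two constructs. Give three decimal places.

Mean heterotrait r = 2.99/8 = 0.3738.
Mean within-Neu = 3.85/6 = 0.6417; mean within-SE = 0.71/1 = 0.7100.
Geometric mean = √(0.6417 × 0.7100) = 0.6750.
HTMT = 0.3738 / 0.6750 = 0.554.

0.554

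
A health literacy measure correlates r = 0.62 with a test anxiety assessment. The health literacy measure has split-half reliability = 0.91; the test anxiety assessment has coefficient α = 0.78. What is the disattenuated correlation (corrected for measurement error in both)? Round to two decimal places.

r_true = r_obs / √(r_xx · r_yy) = 0.62 / √(0.91 × 0.78) = 0.62 / √0.7098 = 0.62 / 0.8425 ≈ 0.74.

0.74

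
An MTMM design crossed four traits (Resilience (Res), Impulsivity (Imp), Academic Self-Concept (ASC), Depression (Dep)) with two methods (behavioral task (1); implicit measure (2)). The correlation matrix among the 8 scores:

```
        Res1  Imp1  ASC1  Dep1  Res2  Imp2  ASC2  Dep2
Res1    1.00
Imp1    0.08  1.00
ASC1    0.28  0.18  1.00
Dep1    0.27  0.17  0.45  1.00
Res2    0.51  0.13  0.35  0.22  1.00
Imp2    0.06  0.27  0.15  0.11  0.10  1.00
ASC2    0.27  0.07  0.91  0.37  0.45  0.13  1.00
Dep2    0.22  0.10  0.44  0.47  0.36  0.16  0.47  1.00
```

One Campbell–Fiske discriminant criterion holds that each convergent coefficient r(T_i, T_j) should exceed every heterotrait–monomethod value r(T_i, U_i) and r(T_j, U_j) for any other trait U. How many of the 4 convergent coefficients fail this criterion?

Each convergent coefficient versus the relevant comparison correlations:
Res (methods 1·2): 0.51 vs {0.08, 0.10, 0.28, 0.45, 0.27, 0.36} → pass.
Imp (methods 1·2): 0.27 vs {0.08, 0.10, 0.18, 0.13, 0.17, 0.16} → pass.
ASC (methods 1·2): 0.91 vs {0.28, 0.45, 0.18, 0.13, 0.45, 0.47} → pass.
Dep (methods 1·2): 0.47 vs {0.27, 0.36, 0.17, 0.16, 0.45, 0.47} → fail.
1 of 4 fail.

1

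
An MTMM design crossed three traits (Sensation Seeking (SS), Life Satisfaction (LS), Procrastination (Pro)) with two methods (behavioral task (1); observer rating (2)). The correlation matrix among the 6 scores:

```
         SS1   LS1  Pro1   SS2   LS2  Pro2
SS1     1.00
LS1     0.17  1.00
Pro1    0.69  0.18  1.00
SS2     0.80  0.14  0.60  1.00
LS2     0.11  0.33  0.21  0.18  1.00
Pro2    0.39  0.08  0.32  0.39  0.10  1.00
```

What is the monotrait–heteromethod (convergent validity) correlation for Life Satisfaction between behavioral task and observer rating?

0.33

Same trait (LS), different methods: r(LS1, LS2) = 0.33.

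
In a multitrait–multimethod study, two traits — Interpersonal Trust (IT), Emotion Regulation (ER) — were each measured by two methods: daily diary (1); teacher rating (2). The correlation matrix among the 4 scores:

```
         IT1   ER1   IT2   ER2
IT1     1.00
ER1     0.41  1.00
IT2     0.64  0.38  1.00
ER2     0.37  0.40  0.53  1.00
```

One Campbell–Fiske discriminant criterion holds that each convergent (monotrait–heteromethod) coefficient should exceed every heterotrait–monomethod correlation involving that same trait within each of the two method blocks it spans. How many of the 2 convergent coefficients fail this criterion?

1

Each convergent coefficient versus the relevant comparison correlations:
IT (methods 1·2): 0.64 vs {0.41, 0.53} → pass.
ER (methods 1·2): 0.40 vs {0.41, 0.53} → fail.
1 of 2 fail.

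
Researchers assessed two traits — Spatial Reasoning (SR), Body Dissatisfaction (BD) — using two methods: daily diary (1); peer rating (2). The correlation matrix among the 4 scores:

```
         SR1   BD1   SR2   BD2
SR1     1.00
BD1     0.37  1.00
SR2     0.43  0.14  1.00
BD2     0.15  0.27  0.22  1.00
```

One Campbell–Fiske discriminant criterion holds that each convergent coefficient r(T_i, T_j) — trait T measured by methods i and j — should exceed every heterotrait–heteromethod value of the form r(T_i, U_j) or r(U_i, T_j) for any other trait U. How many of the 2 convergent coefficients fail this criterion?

0

Convergent coefficients and their comparison sets:
SR (methods 1·2): 0.43 vs {0.15, 0.14} → pass.
BD (methods 1·2): 0.27 vs {0.14, 0.15} → pass.
0 of 2 fail.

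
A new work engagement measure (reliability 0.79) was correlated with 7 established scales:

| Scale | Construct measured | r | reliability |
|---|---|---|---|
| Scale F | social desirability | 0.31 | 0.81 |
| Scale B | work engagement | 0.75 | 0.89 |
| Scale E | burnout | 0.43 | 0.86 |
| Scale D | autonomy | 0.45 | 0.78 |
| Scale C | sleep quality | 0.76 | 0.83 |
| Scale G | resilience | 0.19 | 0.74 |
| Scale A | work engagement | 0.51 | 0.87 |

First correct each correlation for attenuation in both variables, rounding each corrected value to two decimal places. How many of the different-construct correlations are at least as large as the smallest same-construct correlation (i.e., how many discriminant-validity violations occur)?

Disattenuated r (r / √(r_scale · r_new)):
  Scale F (disc): 0.31 / √(0.81·0.79) = 0.39
  Scale B (conv): 0.75 / √(0.89·0.79) = 0.89
  Scale E (disc): 0.43 / √(0.86·0.79) = 0.52
  Scale D (disc): 0.45 / √(0.78·0.79) = 0.57
  Scale C (disc): 0.76 / √(0.83·0.79) = 0.94
  Scale G (disc): 0.19 / √(0.74·0.79) = 0.25
  Scale A (conv): 0.51 / √(0.87·0.79) = 0.62
Smallest convergent = 0.62. Discriminant values: 0.39, 0.52, 0.57, 0.94, 0.25; count ≥ 0.62 → 1.

1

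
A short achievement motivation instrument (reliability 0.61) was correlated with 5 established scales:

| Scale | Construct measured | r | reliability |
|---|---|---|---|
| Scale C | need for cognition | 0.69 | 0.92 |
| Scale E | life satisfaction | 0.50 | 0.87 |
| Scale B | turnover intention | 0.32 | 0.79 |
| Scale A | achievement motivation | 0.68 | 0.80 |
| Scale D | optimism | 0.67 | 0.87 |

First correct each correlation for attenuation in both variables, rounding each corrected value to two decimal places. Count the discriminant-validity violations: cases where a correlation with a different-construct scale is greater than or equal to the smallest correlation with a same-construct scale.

0

Disattenuated r (r / √(r_scale · r_new)):
  Scale C (disc): 0.69 / √(0.92·0.61) = 0.92
  Scale E (disc): 0.50 / √(0.87·0.61) = 0.69
  Scale B (disc): 0.32 / √(0.79·0.61) = 0.46
  Scale A (conv): 0.68 / √(0.80·0.61) = 0.97
  Scale D (disc): 0.67 / √(0.87·0.61) = 0.92
Smallest convergent = 0.97. Discriminant values: 0.92, 0.69, 0.46, 0.92; count ≥ 0.97 → 0.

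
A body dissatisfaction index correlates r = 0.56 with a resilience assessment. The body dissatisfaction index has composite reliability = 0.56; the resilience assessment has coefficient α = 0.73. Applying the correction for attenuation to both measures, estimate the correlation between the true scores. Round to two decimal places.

0.88

r_true = r_obs / √(r_xx · r_yy) = 0.56 / √(0.56 × 0.73) = 0.56 / √0.4088 = 0.56 / 0.6394 ≈ 0.88.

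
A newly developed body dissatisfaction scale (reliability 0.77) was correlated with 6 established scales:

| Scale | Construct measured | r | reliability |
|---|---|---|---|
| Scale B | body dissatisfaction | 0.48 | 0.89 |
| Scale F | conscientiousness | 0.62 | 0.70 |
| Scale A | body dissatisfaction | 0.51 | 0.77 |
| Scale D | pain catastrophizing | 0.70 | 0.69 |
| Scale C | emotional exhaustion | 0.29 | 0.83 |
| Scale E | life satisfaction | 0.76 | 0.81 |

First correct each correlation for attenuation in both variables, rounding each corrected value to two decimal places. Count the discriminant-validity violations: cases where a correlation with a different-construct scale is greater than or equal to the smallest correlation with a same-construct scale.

Disattenuated r (r / √(r_scale · r_new)):
  Scale B (conv): 0.48 / √(0.89·0.77) = 0.58
  Scale F (disc): 0.62 / √(0.70·0.77) = 0.84
  Scale A (conv): 0.51 / √(0.77·0.77) = 0.66
  Scale D (disc): 0.70 / √(0.69·0.77) = 0.96
  Scale C (disc): 0.29 / √(0.83·0.77) = 0.36
  Scale E (disc): 0.76 / √(0.81·0.77) = 0.96
Smallest convergent = 0.58. Discriminant values: 0.84, 0.96, 0.36, 0.96; count ≥ 0.58 → 3.

3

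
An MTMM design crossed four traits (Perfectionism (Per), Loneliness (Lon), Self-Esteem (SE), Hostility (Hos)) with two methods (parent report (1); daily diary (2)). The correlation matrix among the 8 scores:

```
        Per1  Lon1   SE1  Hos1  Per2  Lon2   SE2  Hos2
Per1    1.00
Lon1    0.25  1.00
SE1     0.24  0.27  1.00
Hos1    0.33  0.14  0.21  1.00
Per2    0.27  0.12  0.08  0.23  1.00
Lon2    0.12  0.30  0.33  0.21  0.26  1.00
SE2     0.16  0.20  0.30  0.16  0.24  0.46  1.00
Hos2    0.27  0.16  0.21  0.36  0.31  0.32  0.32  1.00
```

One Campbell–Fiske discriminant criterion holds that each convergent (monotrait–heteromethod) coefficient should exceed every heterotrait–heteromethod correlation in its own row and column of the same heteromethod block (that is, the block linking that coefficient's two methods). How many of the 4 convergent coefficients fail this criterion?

3

Each convergent coefficient versus the relevant comparison correlations:
Per (methods 1·2): 0.27 vs {0.12, 0.12, 0.16, 0.08, 0.27, 0.23} → fail.
Lon (methods 1·2): 0.30 vs {0.12, 0.12, 0.20, 0.33, 0.16, 0.21} → fail.
SE (methods 1·2): 0.30 vs {0.08, 0.16, 0.33, 0.20, 0.21, 0.16} → fail.
Hos (methods 1·2): 0.36 vs {0.23, 0.27, 0.21, 0.16, 0.16, 0.21} → pass.
3 of 4 fail.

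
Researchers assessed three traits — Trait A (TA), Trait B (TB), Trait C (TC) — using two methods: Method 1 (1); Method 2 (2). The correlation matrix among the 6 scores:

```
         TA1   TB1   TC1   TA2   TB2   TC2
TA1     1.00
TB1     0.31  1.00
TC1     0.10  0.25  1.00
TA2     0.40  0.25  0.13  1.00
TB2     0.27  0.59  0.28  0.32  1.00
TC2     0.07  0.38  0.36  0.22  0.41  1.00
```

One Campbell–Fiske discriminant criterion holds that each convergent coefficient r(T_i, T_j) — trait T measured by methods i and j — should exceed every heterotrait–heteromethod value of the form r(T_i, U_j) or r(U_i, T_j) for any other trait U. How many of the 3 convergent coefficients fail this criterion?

Each convergent coefficient versus the relevant comparison correlations:
TA (methods 1·2): 0.40 vs {0.27, 0.25, 0.07, 0.13} → pass.
TB (methods 1·2): 0.59 vs {0.25, 0.27, 0.38, 0.28} → pass.
TC (methods 1·2): 0.36 vs {0.13, 0.07, 0.28, 0.38} → fail.
1 of 3 fail.

1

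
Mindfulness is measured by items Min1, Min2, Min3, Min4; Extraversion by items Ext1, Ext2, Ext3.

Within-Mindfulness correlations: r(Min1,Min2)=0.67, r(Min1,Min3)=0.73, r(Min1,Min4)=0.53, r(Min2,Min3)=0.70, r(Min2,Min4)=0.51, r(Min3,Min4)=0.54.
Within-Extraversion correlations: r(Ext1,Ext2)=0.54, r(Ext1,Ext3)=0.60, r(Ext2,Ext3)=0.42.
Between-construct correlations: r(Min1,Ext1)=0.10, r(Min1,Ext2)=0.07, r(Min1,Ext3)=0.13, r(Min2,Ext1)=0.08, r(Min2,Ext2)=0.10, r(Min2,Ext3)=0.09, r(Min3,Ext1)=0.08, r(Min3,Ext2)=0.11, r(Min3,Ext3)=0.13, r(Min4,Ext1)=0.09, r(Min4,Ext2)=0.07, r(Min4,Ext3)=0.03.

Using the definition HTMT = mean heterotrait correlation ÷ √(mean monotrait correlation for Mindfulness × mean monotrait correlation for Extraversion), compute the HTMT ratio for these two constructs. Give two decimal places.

0.16

Between-construct mean = 1.08/12 = 0.0900.
Mean within-Min = 3.68/6 = 0.6133; mean within-Ext = 1.56/3 = 0.5200.
Geometric mean = √(0.6133 × 0.5200) = 0.5647.
HTMT = 0.0900 / 0.5647 = 0.16.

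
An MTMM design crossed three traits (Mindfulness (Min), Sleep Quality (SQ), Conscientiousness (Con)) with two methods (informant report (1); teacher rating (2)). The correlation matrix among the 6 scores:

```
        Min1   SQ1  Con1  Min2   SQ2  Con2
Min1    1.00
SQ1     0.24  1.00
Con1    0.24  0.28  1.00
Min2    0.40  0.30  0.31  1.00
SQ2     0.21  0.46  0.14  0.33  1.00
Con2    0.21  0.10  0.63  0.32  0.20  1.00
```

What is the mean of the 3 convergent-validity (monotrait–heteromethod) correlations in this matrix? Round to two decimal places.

Convergent values: 0.40, 0.46, 0.63; mean = 1.49/3 = 0.50.

0.50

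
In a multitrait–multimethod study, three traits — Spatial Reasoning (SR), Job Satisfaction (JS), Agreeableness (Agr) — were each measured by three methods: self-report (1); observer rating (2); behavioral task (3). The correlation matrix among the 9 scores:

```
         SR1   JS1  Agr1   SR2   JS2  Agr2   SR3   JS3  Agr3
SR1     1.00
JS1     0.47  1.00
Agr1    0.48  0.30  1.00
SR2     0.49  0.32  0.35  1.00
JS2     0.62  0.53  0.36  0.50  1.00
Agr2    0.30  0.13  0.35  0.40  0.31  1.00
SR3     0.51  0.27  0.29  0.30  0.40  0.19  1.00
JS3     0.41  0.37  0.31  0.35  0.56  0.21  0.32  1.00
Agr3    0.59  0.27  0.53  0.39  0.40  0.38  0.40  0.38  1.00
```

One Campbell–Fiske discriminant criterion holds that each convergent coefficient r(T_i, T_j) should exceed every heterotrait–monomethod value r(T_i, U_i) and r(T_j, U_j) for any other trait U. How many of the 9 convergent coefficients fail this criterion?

Convergent coefficients and their comparison sets:
SR (methods 1·2): 0.49 vs {0.47, 0.50, 0.48, 0.40} → fail.
SR (methods 1·3): 0.51 vs {0.47, 0.32, 0.48, 0.40} → pass.
SR (methods 2·3): 0.30 vs {0.50, 0.32, 0.40, 0.40} → fail.
JS (methods 1·2): 0.53 vs {0.47, 0.50, 0.30, 0.31} → pass.
JS (methods 1·3): 0.37 vs {0.47, 0.32, 0.30, 0.38} → fail.
JS (methods 2·3): 0.56 vs {0.50, 0.32, 0.31, 0.38} → pass.
Agr (methods 1·2): 0.35 vs {0.48, 0.40, 0.30, 0.31} → fail.
Agr (methods 1·3): 0.53 vs {0.48, 0.40, 0.30, 0.38} → pass.
Agr (methods 2·3): 0.38 vs {0.40, 0.40, 0.31, 0.38} → fail.
5 of 9 fail.

5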